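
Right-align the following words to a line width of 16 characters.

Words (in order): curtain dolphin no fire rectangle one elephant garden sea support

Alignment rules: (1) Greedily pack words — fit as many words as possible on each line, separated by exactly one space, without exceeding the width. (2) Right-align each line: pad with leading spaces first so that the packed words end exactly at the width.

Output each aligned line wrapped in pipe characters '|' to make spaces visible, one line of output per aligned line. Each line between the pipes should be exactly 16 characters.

Line 1: ['curtain', 'dolphin'] (min_width=15, slack=1)
Line 2: ['no', 'fire'] (min_width=7, slack=9)
Line 3: ['rectangle', 'one'] (min_width=13, slack=3)
Line 4: ['elephant', 'garden'] (min_width=15, slack=1)
Line 5: ['sea', 'support'] (min_width=11, slack=5)

Answer: | curtain dolphin|
|         no fire|
|   rectangle one|
| elephant garden|
|     sea support|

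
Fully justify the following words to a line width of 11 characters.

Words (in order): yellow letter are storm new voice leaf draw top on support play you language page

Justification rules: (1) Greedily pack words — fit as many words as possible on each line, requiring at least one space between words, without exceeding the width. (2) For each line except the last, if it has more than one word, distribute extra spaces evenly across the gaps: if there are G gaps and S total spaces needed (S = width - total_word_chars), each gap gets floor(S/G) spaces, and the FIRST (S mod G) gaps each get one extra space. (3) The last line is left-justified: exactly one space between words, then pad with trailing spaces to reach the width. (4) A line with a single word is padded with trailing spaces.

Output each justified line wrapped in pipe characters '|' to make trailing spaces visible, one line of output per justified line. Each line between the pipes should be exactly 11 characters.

Line 1: ['yellow'] (min_width=6, slack=5)
Line 2: ['letter', 'are'] (min_width=10, slack=1)
Line 3: ['storm', 'new'] (min_width=9, slack=2)
Line 4: ['voice', 'leaf'] (min_width=10, slack=1)
Line 5: ['draw', 'top', 'on'] (min_width=11, slack=0)
Line 6: ['support'] (min_width=7, slack=4)
Line 7: ['play', 'you'] (min_width=8, slack=3)
Line 8: ['language'] (min_width=8, slack=3)
Line 9: ['page'] (min_width=4, slack=7)

Answer: |yellow     |
|letter  are|
|storm   new|
|voice  leaf|
|draw top on|
|support    |
|play    you|
|language   |
|page       |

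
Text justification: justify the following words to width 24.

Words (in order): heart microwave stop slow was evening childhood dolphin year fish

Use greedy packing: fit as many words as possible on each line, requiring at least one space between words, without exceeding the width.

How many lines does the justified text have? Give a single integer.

Line 1: ['heart', 'microwave', 'stop'] (min_width=20, slack=4)
Line 2: ['slow', 'was', 'evening'] (min_width=16, slack=8)
Line 3: ['childhood', 'dolphin', 'year'] (min_width=22, slack=2)
Line 4: ['fish'] (min_width=4, slack=20)
Total lines: 4

Answer: 4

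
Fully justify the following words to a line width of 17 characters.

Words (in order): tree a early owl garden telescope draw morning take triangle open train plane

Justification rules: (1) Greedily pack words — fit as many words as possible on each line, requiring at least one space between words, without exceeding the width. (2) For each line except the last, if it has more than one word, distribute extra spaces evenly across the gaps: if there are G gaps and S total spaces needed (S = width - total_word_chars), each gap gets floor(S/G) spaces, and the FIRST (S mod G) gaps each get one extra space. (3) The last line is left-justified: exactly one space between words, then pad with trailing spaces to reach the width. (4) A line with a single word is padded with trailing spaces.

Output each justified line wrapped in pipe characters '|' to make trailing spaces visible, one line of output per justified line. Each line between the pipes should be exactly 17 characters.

Answer: |tree  a early owl|
|garden  telescope|
|draw morning take|
|triangle     open|
|train plane      |

Derivation:
Line 1: ['tree', 'a', 'early', 'owl'] (min_width=16, slack=1)
Line 2: ['garden', 'telescope'] (min_width=16, slack=1)
Line 3: ['draw', 'morning', 'take'] (min_width=17, slack=0)
Line 4: ['triangle', 'open'] (min_width=13, slack=4)
Line 5: ['train', 'plane'] (min_width=11, slack=6)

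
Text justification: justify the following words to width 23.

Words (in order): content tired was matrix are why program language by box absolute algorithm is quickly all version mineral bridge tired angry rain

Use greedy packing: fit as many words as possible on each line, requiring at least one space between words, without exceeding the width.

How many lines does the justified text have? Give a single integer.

Line 1: ['content', 'tired', 'was'] (min_width=17, slack=6)
Line 2: ['matrix', 'are', 'why', 'program'] (min_width=22, slack=1)
Line 3: ['language', 'by', 'box'] (min_width=15, slack=8)
Line 4: ['absolute', 'algorithm', 'is'] (min_width=21, slack=2)
Line 5: ['quickly', 'all', 'version'] (min_width=19, slack=4)
Line 6: ['mineral', 'bridge', 'tired'] (min_width=20, slack=3)
Line 7: ['angry', 'rain'] (min_width=10, slack=13)
Total lines: 7

Answer: 7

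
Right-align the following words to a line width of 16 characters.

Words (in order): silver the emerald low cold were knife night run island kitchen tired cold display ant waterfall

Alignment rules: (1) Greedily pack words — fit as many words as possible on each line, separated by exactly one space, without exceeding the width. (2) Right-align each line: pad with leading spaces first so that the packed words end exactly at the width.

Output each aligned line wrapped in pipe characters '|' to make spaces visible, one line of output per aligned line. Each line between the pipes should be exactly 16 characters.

Line 1: ['silver', 'the'] (min_width=10, slack=6)
Line 2: ['emerald', 'low', 'cold'] (min_width=16, slack=0)
Line 3: ['were', 'knife', 'night'] (min_width=16, slack=0)
Line 4: ['run', 'island'] (min_width=10, slack=6)
Line 5: ['kitchen', 'tired'] (min_width=13, slack=3)
Line 6: ['cold', 'display', 'ant'] (min_width=16, slack=0)
Line 7: ['waterfall'] (min_width=9, slack=7)

Answer: |      silver the|
|emerald low cold|
|were knife night|
|      run island|
|   kitchen tired|
|cold display ant|
|       waterfall|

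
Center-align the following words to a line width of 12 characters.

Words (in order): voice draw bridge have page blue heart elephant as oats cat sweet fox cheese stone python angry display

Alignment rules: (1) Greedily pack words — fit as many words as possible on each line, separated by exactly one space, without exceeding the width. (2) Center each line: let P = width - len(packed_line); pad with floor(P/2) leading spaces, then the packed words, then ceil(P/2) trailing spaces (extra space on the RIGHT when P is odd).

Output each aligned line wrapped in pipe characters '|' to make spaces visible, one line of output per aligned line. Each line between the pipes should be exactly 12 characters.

Answer: | voice draw |
|bridge have |
| page blue  |
|   heart    |
|elephant as |
|  oats cat  |
| sweet fox  |
|cheese stone|
|python angry|
|  display   |

Derivation:
Line 1: ['voice', 'draw'] (min_width=10, slack=2)
Line 2: ['bridge', 'have'] (min_width=11, slack=1)
Line 3: ['page', 'blue'] (min_width=9, slack=3)
Line 4: ['heart'] (min_width=5, slack=7)
Line 5: ['elephant', 'as'] (min_width=11, slack=1)
Line 6: ['oats', 'cat'] (min_width=8, slack=4)
Line 7: ['sweet', 'fox'] (min_width=9, slack=3)
Line 8: ['cheese', 'stone'] (min_width=12, slack=0)
Line 9: ['python', 'angry'] (min_width=12, slack=0)
Line 10: ['display'] (min_width=7, slack=5)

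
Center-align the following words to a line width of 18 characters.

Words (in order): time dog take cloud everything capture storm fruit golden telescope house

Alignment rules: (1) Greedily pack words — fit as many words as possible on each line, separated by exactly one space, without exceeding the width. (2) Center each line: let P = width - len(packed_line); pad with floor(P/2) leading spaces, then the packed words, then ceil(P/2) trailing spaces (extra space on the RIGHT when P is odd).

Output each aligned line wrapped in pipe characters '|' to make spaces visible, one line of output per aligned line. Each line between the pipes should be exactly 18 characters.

Answer: |  time dog take   |
| cloud everything |
|  capture storm   |
|   fruit golden   |
| telescope house  |

Derivation:
Line 1: ['time', 'dog', 'take'] (min_width=13, slack=5)
Line 2: ['cloud', 'everything'] (min_width=16, slack=2)
Line 3: ['capture', 'storm'] (min_width=13, slack=5)
Line 4: ['fruit', 'golden'] (min_width=12, slack=6)
Line 5: ['telescope', 'house'] (min_width=15, slack=3)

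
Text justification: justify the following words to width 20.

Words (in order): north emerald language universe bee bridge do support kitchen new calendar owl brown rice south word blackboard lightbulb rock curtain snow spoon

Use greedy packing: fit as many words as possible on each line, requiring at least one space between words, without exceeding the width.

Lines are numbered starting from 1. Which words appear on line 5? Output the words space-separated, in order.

Line 1: ['north', 'emerald'] (min_width=13, slack=7)
Line 2: ['language', 'universe'] (min_width=17, slack=3)
Line 3: ['bee', 'bridge', 'do'] (min_width=13, slack=7)
Line 4: ['support', 'kitchen', 'new'] (min_width=19, slack=1)
Line 5: ['calendar', 'owl', 'brown'] (min_width=18, slack=2)
Line 6: ['rice', 'south', 'word'] (min_width=15, slack=5)
Line 7: ['blackboard', 'lightbulb'] (min_width=20, slack=0)
Line 8: ['rock', 'curtain', 'snow'] (min_width=17, slack=3)
Line 9: ['spoon'] (min_width=5, slack=15)

Answer: calendar owl brown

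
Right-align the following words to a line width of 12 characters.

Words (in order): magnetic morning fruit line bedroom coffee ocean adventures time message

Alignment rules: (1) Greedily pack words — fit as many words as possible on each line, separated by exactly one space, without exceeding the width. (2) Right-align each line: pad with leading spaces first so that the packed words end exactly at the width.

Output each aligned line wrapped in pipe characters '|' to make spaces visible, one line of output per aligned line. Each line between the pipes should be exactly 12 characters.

Answer: |    magnetic|
|     morning|
|  fruit line|
|     bedroom|
|coffee ocean|
|  adventures|
|time message|

Derivation:
Line 1: ['magnetic'] (min_width=8, slack=4)
Line 2: ['morning'] (min_width=7, slack=5)
Line 3: ['fruit', 'line'] (min_width=10, slack=2)
Line 4: ['bedroom'] (min_width=7, slack=5)
Line 5: ['coffee', 'ocean'] (min_width=12, slack=0)
Line 6: ['adventures'] (min_width=10, slack=2)
Line 7: ['time', 'message'] (min_width=12, slack=0)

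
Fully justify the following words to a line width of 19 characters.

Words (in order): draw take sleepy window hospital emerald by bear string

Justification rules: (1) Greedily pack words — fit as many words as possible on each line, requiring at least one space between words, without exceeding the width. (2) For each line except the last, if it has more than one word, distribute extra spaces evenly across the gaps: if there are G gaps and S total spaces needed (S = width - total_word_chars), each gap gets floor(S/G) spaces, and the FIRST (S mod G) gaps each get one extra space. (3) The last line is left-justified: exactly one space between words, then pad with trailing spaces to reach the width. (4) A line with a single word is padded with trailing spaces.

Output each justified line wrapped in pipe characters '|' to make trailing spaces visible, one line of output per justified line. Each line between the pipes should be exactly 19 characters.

Line 1: ['draw', 'take', 'sleepy'] (min_width=16, slack=3)
Line 2: ['window', 'hospital'] (min_width=15, slack=4)
Line 3: ['emerald', 'by', 'bear'] (min_width=15, slack=4)
Line 4: ['string'] (min_width=6, slack=13)

Answer: |draw   take  sleepy|
|window     hospital|
|emerald   by   bear|
|string             |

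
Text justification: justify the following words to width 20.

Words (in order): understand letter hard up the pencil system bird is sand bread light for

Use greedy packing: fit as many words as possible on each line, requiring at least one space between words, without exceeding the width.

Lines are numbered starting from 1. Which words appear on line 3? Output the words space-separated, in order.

Line 1: ['understand', 'letter'] (min_width=17, slack=3)
Line 2: ['hard', 'up', 'the', 'pencil'] (min_width=18, slack=2)
Line 3: ['system', 'bird', 'is', 'sand'] (min_width=19, slack=1)
Line 4: ['bread', 'light', 'for'] (min_width=15, slack=5)

Answer: system bird is sand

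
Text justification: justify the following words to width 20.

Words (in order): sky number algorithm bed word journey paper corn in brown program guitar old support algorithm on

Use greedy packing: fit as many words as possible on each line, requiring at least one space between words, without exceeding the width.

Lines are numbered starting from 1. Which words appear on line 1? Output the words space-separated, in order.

Line 1: ['sky', 'number', 'algorithm'] (min_width=20, slack=0)
Line 2: ['bed', 'word', 'journey'] (min_width=16, slack=4)
Line 3: ['paper', 'corn', 'in', 'brown'] (min_width=19, slack=1)
Line 4: ['program', 'guitar', 'old'] (min_width=18, slack=2)
Line 5: ['support', 'algorithm', 'on'] (min_width=20, slack=0)

Answer: sky number algorithm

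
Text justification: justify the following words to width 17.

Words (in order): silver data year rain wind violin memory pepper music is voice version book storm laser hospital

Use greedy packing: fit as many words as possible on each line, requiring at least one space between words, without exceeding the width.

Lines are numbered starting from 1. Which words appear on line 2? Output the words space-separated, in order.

Line 1: ['silver', 'data', 'year'] (min_width=16, slack=1)
Line 2: ['rain', 'wind', 'violin'] (min_width=16, slack=1)
Line 3: ['memory', 'pepper'] (min_width=13, slack=4)
Line 4: ['music', 'is', 'voice'] (min_width=14, slack=3)
Line 5: ['version', 'book'] (min_width=12, slack=5)
Line 6: ['storm', 'laser'] (min_width=11, slack=6)
Line 7: ['hospital'] (min_width=8, slack=9)

Answer: rain wind violin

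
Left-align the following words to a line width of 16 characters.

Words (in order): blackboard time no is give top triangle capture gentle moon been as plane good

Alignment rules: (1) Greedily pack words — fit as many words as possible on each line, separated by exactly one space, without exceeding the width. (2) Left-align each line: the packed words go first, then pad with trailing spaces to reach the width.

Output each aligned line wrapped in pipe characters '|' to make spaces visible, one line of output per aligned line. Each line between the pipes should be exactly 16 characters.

Line 1: ['blackboard', 'time'] (min_width=15, slack=1)
Line 2: ['no', 'is', 'give', 'top'] (min_width=14, slack=2)
Line 3: ['triangle', 'capture'] (min_width=16, slack=0)
Line 4: ['gentle', 'moon', 'been'] (min_width=16, slack=0)
Line 5: ['as', 'plane', 'good'] (min_width=13, slack=3)

Answer: |blackboard time |
|no is give top  |
|triangle capture|
|gentle moon been|
|as plane good   |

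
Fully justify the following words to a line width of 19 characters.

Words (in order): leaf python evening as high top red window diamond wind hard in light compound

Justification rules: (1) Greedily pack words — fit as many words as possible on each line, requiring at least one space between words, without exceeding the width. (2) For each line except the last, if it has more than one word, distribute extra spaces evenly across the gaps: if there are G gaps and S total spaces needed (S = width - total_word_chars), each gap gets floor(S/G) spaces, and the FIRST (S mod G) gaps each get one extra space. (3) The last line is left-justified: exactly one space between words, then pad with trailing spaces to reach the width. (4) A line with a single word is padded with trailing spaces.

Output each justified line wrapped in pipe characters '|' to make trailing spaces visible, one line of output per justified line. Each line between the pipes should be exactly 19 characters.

Answer: |leaf python evening|
|as   high  top  red|
|window diamond wind|
|hard    in    light|
|compound           |

Derivation:
Line 1: ['leaf', 'python', 'evening'] (min_width=19, slack=0)
Line 2: ['as', 'high', 'top', 'red'] (min_width=15, slack=4)
Line 3: ['window', 'diamond', 'wind'] (min_width=19, slack=0)
Line 4: ['hard', 'in', 'light'] (min_width=13, slack=6)
Line 5: ['compound'] (min_width=8, slack=11)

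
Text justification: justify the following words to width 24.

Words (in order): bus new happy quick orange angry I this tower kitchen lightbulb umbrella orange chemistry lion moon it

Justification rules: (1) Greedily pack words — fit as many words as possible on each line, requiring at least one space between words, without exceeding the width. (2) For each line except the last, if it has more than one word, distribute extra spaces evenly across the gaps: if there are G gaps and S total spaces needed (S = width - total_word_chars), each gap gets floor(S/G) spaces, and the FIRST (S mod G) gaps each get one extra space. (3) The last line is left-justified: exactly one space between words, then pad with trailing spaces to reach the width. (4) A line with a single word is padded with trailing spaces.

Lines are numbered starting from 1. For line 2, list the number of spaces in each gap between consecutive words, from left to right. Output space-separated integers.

Answer: 3 3 2

Derivation:
Line 1: ['bus', 'new', 'happy', 'quick'] (min_width=19, slack=5)
Line 2: ['orange', 'angry', 'I', 'this'] (min_width=19, slack=5)
Line 3: ['tower', 'kitchen', 'lightbulb'] (min_width=23, slack=1)
Line 4: ['umbrella', 'orange'] (min_width=15, slack=9)
Line 5: ['chemistry', 'lion', 'moon', 'it'] (min_width=22, slack=2)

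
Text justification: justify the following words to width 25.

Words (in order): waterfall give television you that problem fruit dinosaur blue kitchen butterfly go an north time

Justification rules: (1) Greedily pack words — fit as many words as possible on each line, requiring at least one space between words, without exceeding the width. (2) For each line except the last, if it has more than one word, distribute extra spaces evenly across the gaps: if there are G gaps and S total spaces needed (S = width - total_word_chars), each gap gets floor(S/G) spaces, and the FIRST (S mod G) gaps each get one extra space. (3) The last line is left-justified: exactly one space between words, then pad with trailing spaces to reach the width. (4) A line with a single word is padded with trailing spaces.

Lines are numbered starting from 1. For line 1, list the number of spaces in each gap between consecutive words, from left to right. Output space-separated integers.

Answer: 1 1

Derivation:
Line 1: ['waterfall', 'give', 'television'] (min_width=25, slack=0)
Line 2: ['you', 'that', 'problem', 'fruit'] (min_width=22, slack=3)
Line 3: ['dinosaur', 'blue', 'kitchen'] (min_width=21, slack=4)
Line 4: ['butterfly', 'go', 'an', 'north'] (min_width=21, slack=4)
Line 5: ['time'] (min_width=4, slack=21)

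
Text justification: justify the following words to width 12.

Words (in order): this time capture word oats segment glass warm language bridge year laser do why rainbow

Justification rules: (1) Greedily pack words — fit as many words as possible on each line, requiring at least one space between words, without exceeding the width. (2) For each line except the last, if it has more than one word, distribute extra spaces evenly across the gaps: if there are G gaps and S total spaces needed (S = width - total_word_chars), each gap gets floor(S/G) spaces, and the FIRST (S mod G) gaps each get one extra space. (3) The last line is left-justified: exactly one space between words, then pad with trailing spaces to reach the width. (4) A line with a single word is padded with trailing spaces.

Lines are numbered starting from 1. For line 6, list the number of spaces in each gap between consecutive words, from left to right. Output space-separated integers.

Answer: 2

Derivation:
Line 1: ['this', 'time'] (min_width=9, slack=3)
Line 2: ['capture', 'word'] (min_width=12, slack=0)
Line 3: ['oats', 'segment'] (min_width=12, slack=0)
Line 4: ['glass', 'warm'] (min_width=10, slack=2)
Line 5: ['language'] (min_width=8, slack=4)
Line 6: ['bridge', 'year'] (min_width=11, slack=1)
Line 7: ['laser', 'do', 'why'] (min_width=12, slack=0)
Line 8: ['rainbow'] (min_width=7, slack=5)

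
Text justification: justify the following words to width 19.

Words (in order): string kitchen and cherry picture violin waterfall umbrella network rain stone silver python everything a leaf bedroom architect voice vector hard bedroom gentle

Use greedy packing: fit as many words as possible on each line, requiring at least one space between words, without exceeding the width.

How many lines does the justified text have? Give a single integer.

Line 1: ['string', 'kitchen', 'and'] (min_width=18, slack=1)
Line 2: ['cherry', 'picture'] (min_width=14, slack=5)
Line 3: ['violin', 'waterfall'] (min_width=16, slack=3)
Line 4: ['umbrella', 'network'] (min_width=16, slack=3)
Line 5: ['rain', 'stone', 'silver'] (min_width=17, slack=2)
Line 6: ['python', 'everything', 'a'] (min_width=19, slack=0)
Line 7: ['leaf', 'bedroom'] (min_width=12, slack=7)
Line 8: ['architect', 'voice'] (min_width=15, slack=4)
Line 9: ['vector', 'hard', 'bedroom'] (min_width=19, slack=0)
Line 10: ['gentle'] (min_width=6, slack=13)
Total lines: 10

Answer: 10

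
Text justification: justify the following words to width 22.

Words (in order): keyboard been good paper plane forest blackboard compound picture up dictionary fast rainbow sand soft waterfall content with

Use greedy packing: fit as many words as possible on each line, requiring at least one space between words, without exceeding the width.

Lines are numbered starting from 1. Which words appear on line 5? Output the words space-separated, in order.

Line 1: ['keyboard', 'been', 'good'] (min_width=18, slack=4)
Line 2: ['paper', 'plane', 'forest'] (min_width=18, slack=4)
Line 3: ['blackboard', 'compound'] (min_width=19, slack=3)
Line 4: ['picture', 'up', 'dictionary'] (min_width=21, slack=1)
Line 5: ['fast', 'rainbow', 'sand', 'soft'] (min_width=22, slack=0)
Line 6: ['waterfall', 'content', 'with'] (min_width=22, slack=0)

Answer: fast rainbow sand soft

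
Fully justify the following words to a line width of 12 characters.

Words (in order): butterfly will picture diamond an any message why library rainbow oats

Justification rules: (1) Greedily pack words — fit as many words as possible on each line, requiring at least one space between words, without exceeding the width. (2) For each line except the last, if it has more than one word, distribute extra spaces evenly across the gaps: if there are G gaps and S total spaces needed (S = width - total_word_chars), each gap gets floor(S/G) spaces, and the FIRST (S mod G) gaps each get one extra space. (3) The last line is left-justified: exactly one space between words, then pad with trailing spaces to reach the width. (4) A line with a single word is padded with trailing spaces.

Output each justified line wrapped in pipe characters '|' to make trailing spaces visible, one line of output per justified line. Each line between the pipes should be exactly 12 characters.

Answer: |butterfly   |
|will picture|
|diamond   an|
|any  message|
|why  library|
|rainbow oats|

Derivation:
Line 1: ['butterfly'] (min_width=9, slack=3)
Line 2: ['will', 'picture'] (min_width=12, slack=0)
Line 3: ['diamond', 'an'] (min_width=10, slack=2)
Line 4: ['any', 'message'] (min_width=11, slack=1)
Line 5: ['why', 'library'] (min_width=11, slack=1)
Line 6: ['rainbow', 'oats'] (min_width=12, slack=0)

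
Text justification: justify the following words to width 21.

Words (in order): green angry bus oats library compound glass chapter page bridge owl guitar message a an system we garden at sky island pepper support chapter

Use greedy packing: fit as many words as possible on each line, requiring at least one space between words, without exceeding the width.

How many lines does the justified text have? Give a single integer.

Line 1: ['green', 'angry', 'bus', 'oats'] (min_width=20, slack=1)
Line 2: ['library', 'compound'] (min_width=16, slack=5)
Line 3: ['glass', 'chapter', 'page'] (min_width=18, slack=3)
Line 4: ['bridge', 'owl', 'guitar'] (min_width=17, slack=4)
Line 5: ['message', 'a', 'an', 'system'] (min_width=19, slack=2)
Line 6: ['we', 'garden', 'at', 'sky'] (min_width=16, slack=5)
Line 7: ['island', 'pepper', 'support'] (min_width=21, slack=0)
Line 8: ['chapter'] (min_width=7, slack=14)
Total lines: 8

Answer: 8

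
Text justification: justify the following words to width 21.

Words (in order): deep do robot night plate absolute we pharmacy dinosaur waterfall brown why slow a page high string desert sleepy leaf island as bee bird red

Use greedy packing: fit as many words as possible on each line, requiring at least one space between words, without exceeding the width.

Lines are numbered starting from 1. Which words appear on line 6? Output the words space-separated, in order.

Line 1: ['deep', 'do', 'robot', 'night'] (min_width=19, slack=2)
Line 2: ['plate', 'absolute', 'we'] (min_width=17, slack=4)
Line 3: ['pharmacy', 'dinosaur'] (min_width=17, slack=4)
Line 4: ['waterfall', 'brown', 'why'] (min_width=19, slack=2)
Line 5: ['slow', 'a', 'page', 'high'] (min_width=16, slack=5)
Line 6: ['string', 'desert', 'sleepy'] (min_width=20, slack=1)
Line 7: ['leaf', 'island', 'as', 'bee'] (min_width=18, slack=3)
Line 8: ['bird', 'red'] (min_width=8, slack=13)

Answer: string desert sleepy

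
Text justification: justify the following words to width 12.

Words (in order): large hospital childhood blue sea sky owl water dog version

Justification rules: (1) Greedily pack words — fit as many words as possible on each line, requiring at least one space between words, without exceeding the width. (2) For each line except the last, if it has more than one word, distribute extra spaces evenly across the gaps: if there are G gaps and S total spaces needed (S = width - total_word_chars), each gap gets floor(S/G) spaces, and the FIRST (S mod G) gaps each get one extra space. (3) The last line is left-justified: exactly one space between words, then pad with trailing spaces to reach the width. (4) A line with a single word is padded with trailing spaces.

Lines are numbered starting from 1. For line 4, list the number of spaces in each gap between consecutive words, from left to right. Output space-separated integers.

Answer: 1 1

Derivation:
Line 1: ['large'] (min_width=5, slack=7)
Line 2: ['hospital'] (min_width=8, slack=4)
Line 3: ['childhood'] (min_width=9, slack=3)
Line 4: ['blue', 'sea', 'sky'] (min_width=12, slack=0)
Line 5: ['owl', 'water'] (min_width=9, slack=3)
Line 6: ['dog', 'version'] (min_width=11, slack=1)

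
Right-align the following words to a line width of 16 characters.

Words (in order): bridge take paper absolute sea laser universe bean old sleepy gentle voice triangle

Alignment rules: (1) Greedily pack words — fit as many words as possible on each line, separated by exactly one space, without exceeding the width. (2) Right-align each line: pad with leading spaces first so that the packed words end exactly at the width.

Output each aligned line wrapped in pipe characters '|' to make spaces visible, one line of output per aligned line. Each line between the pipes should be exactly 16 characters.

Answer: |     bridge take|
|  paper absolute|
|       sea laser|
|   universe bean|
|      old sleepy|
|    gentle voice|
|        triangle|

Derivation:
Line 1: ['bridge', 'take'] (min_width=11, slack=5)
Line 2: ['paper', 'absolute'] (min_width=14, slack=2)
Line 3: ['sea', 'laser'] (min_width=9, slack=7)
Line 4: ['universe', 'bean'] (min_width=13, slack=3)
Line 5: ['old', 'sleepy'] (min_width=10, slack=6)
Line 6: ['gentle', 'voice'] (min_width=12, slack=4)
Line 7: ['triangle'] (min_width=8, slack=8)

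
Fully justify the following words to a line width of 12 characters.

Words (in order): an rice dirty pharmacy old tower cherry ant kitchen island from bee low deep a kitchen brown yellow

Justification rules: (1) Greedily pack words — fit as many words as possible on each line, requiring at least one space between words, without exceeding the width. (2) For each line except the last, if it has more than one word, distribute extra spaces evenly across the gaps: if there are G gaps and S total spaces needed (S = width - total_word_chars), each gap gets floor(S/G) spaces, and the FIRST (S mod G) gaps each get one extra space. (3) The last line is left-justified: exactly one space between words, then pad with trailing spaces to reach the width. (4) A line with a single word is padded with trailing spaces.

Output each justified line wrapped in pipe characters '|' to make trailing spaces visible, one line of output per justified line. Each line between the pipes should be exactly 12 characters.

Answer: |an      rice|
|dirty       |
|pharmacy old|
|tower cherry|
|ant  kitchen|
|island  from|
|bee low deep|
|a    kitchen|
|brown yellow|

Derivation:
Line 1: ['an', 'rice'] (min_width=7, slack=5)
Line 2: ['dirty'] (min_width=5, slack=7)
Line 3: ['pharmacy', 'old'] (min_width=12, slack=0)
Line 4: ['tower', 'cherry'] (min_width=12, slack=0)
Line 5: ['ant', 'kitchen'] (min_width=11, slack=1)
Line 6: ['island', 'from'] (min_width=11, slack=1)
Line 7: ['bee', 'low', 'deep'] (min_width=12, slack=0)
Line 8: ['a', 'kitchen'] (min_width=9, slack=3)
Line 9: ['brown', 'yellow'] (min_width=12, slack=0)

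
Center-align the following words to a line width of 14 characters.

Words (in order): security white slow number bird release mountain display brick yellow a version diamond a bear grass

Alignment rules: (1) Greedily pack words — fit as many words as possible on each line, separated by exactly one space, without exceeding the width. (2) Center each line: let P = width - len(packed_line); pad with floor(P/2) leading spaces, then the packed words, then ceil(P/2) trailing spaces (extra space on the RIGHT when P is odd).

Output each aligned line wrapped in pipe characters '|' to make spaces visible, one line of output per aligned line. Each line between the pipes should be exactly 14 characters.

Answer: |security white|
| slow number  |
| bird release |
|   mountain   |
|display brick |
|   yellow a   |
|   version    |
|diamond a bear|
|    grass     |

Derivation:
Line 1: ['security', 'white'] (min_width=14, slack=0)
Line 2: ['slow', 'number'] (min_width=11, slack=3)
Line 3: ['bird', 'release'] (min_width=12, slack=2)
Line 4: ['mountain'] (min_width=8, slack=6)
Line 5: ['display', 'brick'] (min_width=13, slack=1)
Line 6: ['yellow', 'a'] (min_width=8, slack=6)
Line 7: ['version'] (min_width=7, slack=7)
Line 8: ['diamond', 'a', 'bear'] (min_width=14, slack=0)
Line 9: ['grass'] (min_width=5, slack=9)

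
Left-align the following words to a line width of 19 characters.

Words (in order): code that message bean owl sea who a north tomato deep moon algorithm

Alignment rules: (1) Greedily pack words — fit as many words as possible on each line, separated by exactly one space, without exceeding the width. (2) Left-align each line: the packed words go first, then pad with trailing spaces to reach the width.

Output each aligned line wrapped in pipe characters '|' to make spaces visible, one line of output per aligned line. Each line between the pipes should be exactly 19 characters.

Answer: |code that message  |
|bean owl sea who a |
|north tomato deep  |
|moon algorithm     |

Derivation:
Line 1: ['code', 'that', 'message'] (min_width=17, slack=2)
Line 2: ['bean', 'owl', 'sea', 'who', 'a'] (min_width=18, slack=1)
Line 3: ['north', 'tomato', 'deep'] (min_width=17, slack=2)
Line 4: ['moon', 'algorithm'] (min_width=14, slack=5)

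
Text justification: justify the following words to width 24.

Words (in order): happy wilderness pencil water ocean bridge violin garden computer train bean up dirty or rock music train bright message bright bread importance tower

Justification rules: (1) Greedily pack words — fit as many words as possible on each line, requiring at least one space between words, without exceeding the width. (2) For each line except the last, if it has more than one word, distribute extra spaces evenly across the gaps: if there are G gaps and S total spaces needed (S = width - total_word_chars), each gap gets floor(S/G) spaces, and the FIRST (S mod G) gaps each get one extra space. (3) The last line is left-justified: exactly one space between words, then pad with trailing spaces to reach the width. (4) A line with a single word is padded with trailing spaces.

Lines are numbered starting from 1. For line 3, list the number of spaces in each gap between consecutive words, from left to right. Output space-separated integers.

Answer: 2 2

Derivation:
Line 1: ['happy', 'wilderness', 'pencil'] (min_width=23, slack=1)
Line 2: ['water', 'ocean', 'bridge'] (min_width=18, slack=6)
Line 3: ['violin', 'garden', 'computer'] (min_width=22, slack=2)
Line 4: ['train', 'bean', 'up', 'dirty', 'or'] (min_width=22, slack=2)
Line 5: ['rock', 'music', 'train', 'bright'] (min_width=23, slack=1)
Line 6: ['message', 'bright', 'bread'] (min_width=20, slack=4)
Line 7: ['importance', 'tower'] (min_width=16, slack=8)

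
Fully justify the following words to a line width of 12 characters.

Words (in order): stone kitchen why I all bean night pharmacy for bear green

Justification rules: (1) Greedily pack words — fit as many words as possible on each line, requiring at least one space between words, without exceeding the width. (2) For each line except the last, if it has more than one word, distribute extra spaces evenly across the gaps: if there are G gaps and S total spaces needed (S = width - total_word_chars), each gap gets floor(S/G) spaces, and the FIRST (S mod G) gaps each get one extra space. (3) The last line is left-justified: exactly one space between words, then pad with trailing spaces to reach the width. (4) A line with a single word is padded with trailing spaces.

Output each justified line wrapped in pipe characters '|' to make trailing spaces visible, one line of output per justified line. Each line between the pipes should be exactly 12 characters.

Line 1: ['stone'] (min_width=5, slack=7)
Line 2: ['kitchen', 'why'] (min_width=11, slack=1)
Line 3: ['I', 'all', 'bean'] (min_width=10, slack=2)
Line 4: ['night'] (min_width=5, slack=7)
Line 5: ['pharmacy', 'for'] (min_width=12, slack=0)
Line 6: ['bear', 'green'] (min_width=10, slack=2)

Answer: |stone       |
|kitchen  why|
|I  all  bean|
|night       |
|pharmacy for|
|bear green  |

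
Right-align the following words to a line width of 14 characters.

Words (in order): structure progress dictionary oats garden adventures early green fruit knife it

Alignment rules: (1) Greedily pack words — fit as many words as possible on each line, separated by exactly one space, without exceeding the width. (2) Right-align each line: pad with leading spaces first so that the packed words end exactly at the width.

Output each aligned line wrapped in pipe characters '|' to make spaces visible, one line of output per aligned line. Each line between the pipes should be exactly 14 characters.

Answer: |     structure|
|      progress|
|    dictionary|
|   oats garden|
|    adventures|
|   early green|
|fruit knife it|

Derivation:
Line 1: ['structure'] (min_width=9, slack=5)
Line 2: ['progress'] (min_width=8, slack=6)
Line 3: ['dictionary'] (min_width=10, slack=4)
Line 4: ['oats', 'garden'] (min_width=11, slack=3)
Line 5: ['adventures'] (min_width=10, slack=4)
Line 6: ['early', 'green'] (min_width=11, slack=3)
Line 7: ['fruit', 'knife', 'it'] (min_width=14, slack=0)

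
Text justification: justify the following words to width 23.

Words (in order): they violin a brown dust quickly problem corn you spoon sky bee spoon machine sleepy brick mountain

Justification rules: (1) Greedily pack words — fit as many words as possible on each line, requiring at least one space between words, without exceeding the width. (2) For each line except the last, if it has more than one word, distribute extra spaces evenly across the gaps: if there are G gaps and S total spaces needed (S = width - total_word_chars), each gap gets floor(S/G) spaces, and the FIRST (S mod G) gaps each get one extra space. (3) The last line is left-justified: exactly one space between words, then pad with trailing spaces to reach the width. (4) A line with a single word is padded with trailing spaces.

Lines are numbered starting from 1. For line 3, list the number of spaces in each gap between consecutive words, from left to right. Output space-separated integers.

Line 1: ['they', 'violin', 'a', 'brown'] (min_width=19, slack=4)
Line 2: ['dust', 'quickly', 'problem'] (min_width=20, slack=3)
Line 3: ['corn', 'you', 'spoon', 'sky', 'bee'] (min_width=22, slack=1)
Line 4: ['spoon', 'machine', 'sleepy'] (min_width=20, slack=3)
Line 5: ['brick', 'mountain'] (min_width=14, slack=9)

Answer: 2 1 1 1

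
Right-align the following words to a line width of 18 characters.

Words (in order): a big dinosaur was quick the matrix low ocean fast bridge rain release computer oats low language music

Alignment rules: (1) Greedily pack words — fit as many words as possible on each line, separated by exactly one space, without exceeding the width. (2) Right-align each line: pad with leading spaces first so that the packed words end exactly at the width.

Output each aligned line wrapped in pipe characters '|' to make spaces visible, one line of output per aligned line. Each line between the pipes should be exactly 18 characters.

Answer: |a big dinosaur was|
|  quick the matrix|
|    low ocean fast|
|       bridge rain|
|  release computer|
| oats low language|
|             music|

Derivation:
Line 1: ['a', 'big', 'dinosaur', 'was'] (min_width=18, slack=0)
Line 2: ['quick', 'the', 'matrix'] (min_width=16, slack=2)
Line 3: ['low', 'ocean', 'fast'] (min_width=14, slack=4)
Line 4: ['bridge', 'rain'] (min_width=11, slack=7)
Line 5: ['release', 'computer'] (min_width=16, slack=2)
Line 6: ['oats', 'low', 'language'] (min_width=17, slack=1)
Line 7: ['music'] (min_width=5, slack=13)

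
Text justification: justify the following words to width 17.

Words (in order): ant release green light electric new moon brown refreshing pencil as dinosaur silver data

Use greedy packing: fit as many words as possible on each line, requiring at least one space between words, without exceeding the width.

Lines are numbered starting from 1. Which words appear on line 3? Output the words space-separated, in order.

Line 1: ['ant', 'release', 'green'] (min_width=17, slack=0)
Line 2: ['light', 'electric'] (min_width=14, slack=3)
Line 3: ['new', 'moon', 'brown'] (min_width=14, slack=3)
Line 4: ['refreshing', 'pencil'] (min_width=17, slack=0)
Line 5: ['as', 'dinosaur'] (min_width=11, slack=6)
Line 6: ['silver', 'data'] (min_width=11, slack=6)

Answer: new moon brown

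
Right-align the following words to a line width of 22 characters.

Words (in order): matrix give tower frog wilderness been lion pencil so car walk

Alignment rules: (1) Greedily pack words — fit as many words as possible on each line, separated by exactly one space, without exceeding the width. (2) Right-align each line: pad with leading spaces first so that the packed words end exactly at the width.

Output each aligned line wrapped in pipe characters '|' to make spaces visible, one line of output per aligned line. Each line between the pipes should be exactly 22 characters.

Answer: |matrix give tower frog|
|  wilderness been lion|
|    pencil so car walk|

Derivation:
Line 1: ['matrix', 'give', 'tower', 'frog'] (min_width=22, slack=0)
Line 2: ['wilderness', 'been', 'lion'] (min_width=20, slack=2)
Line 3: ['pencil', 'so', 'car', 'walk'] (min_width=18, slack=4)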